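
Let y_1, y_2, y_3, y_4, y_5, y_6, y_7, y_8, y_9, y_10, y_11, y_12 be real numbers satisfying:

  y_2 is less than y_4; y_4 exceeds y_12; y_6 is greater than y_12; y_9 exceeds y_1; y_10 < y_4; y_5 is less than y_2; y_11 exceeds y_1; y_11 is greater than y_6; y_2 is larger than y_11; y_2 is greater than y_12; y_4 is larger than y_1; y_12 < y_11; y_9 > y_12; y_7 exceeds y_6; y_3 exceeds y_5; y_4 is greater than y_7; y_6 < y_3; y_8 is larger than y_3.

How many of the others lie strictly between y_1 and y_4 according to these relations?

The relations place y_1 below y_4. An element lies strictly between them when it is forced above y_1 and also forced below y_4.
Above y_1: {y_9, y_11, y_2}. Below y_4: {y_5, y_12, y_6, y_11, y_7, y_2, y_10}.
Intersection: {y_11, y_2} — 2.

2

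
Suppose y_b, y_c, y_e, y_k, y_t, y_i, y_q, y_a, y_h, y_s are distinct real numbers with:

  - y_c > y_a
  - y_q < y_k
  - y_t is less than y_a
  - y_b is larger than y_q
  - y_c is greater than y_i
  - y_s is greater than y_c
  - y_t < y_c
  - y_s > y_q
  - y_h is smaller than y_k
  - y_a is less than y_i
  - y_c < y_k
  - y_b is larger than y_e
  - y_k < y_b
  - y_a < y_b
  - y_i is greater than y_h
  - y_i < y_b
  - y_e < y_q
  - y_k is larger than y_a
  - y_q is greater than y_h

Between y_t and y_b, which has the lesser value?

y_t < y_a and y_a < y_i give y_t < y_i.
Then y_i < y_c extends the chain to y_c.
With y_c < y_k: y_t < y_a < y_i < y_c < y_k.
Then y_k < y_b extends the chain to y_b.
So y_t < y_b; y_t is the smaller of the two.

y_t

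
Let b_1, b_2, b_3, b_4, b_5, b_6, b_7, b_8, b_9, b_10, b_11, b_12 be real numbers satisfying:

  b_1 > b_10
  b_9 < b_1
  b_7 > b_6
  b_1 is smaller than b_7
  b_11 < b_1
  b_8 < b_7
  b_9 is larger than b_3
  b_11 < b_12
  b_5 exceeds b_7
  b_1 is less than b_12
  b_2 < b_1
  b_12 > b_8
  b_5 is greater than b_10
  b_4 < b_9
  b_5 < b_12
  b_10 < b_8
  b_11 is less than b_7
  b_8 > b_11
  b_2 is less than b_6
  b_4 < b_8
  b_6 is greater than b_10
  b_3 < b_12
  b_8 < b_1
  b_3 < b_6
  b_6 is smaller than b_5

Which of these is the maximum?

Chaining downward from b_12: directly below it, b_11, b_8, b_3, b_1, b_5; then b_4, b_2, b_10, b_9, b_6, b_7.
That covers every other element, and nothing is given above b_12, so b_12 is the maximum.

b_12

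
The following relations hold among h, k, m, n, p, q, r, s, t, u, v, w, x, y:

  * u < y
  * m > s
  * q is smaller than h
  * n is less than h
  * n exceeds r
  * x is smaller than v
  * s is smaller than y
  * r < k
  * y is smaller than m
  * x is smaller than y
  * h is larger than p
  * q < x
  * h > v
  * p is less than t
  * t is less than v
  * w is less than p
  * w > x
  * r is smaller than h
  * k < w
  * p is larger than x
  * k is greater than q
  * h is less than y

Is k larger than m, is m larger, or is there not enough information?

m

The relevant relations are k < w; w < p; p < t; t < v; v < h; h < y; y < m.
Together: k < w < p < t < v < h < y < m.
So m is larger.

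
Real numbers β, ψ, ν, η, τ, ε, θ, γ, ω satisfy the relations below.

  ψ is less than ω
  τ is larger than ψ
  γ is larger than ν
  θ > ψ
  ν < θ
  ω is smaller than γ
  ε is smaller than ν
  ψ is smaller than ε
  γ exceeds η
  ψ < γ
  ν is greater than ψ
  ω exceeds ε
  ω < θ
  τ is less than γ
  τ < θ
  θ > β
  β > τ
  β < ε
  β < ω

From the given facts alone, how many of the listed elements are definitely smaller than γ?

7

Directly below γ: ψ, η, τ, ν, ω.
One step further: β, ε (7 so far).
No other element is forced below γ by the given relations, so the count is 7.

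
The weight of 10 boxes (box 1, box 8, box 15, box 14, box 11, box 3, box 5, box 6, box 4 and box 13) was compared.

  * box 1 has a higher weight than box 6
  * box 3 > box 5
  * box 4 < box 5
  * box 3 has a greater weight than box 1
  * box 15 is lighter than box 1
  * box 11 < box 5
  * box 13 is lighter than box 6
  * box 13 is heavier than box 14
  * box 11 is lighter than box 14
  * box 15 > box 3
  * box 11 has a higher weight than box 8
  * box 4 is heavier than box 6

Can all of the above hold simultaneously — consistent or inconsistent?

Chaining the given relations yields box 3 < box 15 < box 1, so box 3 < box 1. But one relation states box 1 < box 3. These cannot both hold.

inconsistent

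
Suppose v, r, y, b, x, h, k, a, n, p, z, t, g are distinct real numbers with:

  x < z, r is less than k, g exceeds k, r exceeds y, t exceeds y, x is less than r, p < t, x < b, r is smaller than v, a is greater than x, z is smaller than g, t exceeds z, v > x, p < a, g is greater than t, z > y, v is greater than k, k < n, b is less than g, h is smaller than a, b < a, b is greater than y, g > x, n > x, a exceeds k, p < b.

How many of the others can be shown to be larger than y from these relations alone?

9

The elements the relations force above y are z, r, k, v, b, n, t, g, a — no chain reaches any other.
That is 9.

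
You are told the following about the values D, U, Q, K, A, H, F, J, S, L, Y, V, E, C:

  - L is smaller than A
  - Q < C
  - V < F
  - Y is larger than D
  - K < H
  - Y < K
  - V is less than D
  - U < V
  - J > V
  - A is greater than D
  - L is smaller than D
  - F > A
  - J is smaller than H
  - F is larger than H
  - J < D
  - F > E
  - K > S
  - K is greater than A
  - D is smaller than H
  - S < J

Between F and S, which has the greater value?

F

S < J and J < D give S < D.
With D < A: S < J < D < A.
Then A < K extends the chain to K.
Then K < H extends the chain to H.
Then H < F extends the chain to F.
So S < F; F is the larger of the two.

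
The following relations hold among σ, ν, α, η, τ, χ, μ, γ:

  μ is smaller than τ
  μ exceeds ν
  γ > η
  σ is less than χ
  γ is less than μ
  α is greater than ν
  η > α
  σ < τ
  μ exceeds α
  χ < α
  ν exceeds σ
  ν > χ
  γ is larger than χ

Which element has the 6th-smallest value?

γ

Chaining the given pairs: σ < χ < ν < α < η < γ < μ < τ.
The 6th smallest is γ.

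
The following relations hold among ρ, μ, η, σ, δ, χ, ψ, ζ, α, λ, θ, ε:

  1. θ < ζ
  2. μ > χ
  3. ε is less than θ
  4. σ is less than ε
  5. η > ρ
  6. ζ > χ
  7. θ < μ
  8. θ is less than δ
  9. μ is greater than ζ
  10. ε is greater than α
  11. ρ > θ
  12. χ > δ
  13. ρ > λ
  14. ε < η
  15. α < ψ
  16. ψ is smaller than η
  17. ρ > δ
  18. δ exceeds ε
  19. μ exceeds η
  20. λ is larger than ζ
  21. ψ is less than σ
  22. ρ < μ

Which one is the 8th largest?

θ

The consecutive relations fix a unique order: α < ψ < σ < ε < θ < δ < χ < ζ < λ < ρ < η < μ.
The 8th largest is θ.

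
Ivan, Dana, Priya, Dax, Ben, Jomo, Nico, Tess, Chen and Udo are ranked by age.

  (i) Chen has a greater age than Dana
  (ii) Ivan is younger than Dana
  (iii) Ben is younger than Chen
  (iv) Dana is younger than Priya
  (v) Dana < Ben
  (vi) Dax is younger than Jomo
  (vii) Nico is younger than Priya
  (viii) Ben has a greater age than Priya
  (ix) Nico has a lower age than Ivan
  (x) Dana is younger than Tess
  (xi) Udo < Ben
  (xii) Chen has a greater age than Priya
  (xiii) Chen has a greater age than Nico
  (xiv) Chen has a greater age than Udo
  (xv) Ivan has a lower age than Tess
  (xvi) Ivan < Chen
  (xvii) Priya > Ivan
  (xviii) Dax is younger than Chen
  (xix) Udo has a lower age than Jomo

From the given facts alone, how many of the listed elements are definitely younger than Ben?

5

Directly below Ben: Udo, Dana, Priya.
One step further: Nico, Ivan (5 so far).
Nothing else is reachable below Ben; 5 in all.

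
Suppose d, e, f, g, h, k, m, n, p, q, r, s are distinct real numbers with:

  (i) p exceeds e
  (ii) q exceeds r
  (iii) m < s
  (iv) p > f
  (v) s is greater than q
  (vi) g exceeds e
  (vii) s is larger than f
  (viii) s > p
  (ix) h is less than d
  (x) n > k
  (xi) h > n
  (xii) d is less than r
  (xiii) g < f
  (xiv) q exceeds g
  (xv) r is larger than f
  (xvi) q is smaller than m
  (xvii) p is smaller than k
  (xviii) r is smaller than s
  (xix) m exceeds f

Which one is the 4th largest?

r

Piecing the relations together gives one ordering: e < g < f < p < k < n < h < d < r < q < m < s.
Counting 4 from the largest end gives r.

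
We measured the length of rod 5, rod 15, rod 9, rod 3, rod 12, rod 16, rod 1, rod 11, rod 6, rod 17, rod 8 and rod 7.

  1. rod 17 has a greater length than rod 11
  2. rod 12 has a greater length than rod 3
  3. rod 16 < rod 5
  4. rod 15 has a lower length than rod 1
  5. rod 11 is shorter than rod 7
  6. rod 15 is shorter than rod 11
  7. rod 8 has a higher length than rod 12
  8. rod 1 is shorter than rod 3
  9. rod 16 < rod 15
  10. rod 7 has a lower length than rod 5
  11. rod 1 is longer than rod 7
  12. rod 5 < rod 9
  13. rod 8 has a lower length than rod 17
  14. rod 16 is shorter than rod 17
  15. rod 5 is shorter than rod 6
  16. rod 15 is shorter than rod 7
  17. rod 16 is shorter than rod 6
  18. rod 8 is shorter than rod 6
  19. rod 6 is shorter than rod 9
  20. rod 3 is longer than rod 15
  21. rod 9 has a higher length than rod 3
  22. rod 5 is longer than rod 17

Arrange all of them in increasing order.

rod 16 < rod 15 < rod 11 < rod 7 < rod 1 < rod 3 < rod 12 < rod 8 < rod 17 < rod 5 < rod 6 < rod 9

The consecutive links are each given: rod 16 < rod 15; rod 15 < rod 11; rod 11 < rod 7; rod 7 < rod 1; rod 1 < rod 3; rod 3 < rod 12; rod 12 < rod 8; rod 8 < rod 17; rod 17 < rod 5; rod 5 < rod 6; rod 6 < rod 9.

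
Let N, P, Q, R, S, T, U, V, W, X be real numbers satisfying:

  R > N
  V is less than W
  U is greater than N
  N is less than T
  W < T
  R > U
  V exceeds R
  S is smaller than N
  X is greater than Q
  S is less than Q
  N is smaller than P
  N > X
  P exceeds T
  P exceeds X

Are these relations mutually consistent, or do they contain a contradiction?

consistent

Every relation is compatible with S < Q < X < N < U < R < V < W < T < P; the set is consistent.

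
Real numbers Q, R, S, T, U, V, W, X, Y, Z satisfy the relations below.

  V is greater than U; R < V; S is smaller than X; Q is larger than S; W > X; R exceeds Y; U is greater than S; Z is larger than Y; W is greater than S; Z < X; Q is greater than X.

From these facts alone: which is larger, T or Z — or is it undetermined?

Following every chain through Z: above Z we get X, Q, W; below Z we get Y.
T is not reached, and no chain runs the other way from T to Z.
So the given relations leave the order of Z and T undetermined.

undetermined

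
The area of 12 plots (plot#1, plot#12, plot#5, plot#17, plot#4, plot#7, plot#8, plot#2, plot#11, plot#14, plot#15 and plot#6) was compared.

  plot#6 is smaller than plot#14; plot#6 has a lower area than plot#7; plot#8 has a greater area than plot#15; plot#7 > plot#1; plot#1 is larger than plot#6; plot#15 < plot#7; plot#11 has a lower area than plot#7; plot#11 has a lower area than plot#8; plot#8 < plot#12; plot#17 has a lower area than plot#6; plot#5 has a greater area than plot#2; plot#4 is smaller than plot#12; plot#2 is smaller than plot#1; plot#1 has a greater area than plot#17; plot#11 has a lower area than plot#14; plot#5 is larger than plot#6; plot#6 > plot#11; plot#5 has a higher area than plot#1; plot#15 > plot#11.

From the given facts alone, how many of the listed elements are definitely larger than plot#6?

Directly above plot#6: plot#1, plot#14, plot#5, plot#7.
No other element is forced above plot#6 by the given relations, so the count is 4.

4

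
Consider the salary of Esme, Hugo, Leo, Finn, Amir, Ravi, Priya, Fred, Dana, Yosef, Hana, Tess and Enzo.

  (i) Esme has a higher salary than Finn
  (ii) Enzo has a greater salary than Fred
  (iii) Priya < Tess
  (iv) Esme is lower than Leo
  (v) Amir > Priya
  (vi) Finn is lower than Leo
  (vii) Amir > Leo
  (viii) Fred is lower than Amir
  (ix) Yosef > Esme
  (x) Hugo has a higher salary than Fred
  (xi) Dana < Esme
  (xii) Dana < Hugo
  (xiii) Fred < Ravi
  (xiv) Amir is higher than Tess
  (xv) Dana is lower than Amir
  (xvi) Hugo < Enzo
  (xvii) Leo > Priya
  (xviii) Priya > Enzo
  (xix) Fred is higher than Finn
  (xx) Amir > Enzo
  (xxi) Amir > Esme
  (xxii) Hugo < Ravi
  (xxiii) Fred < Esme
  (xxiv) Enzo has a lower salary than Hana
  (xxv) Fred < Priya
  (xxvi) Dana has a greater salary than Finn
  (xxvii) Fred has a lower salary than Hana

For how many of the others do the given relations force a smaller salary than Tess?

The elements the relations force below Tess are Finn, Fred, Dana, Hugo, Enzo, Priya — no chain reaches any other.
That is 6.

6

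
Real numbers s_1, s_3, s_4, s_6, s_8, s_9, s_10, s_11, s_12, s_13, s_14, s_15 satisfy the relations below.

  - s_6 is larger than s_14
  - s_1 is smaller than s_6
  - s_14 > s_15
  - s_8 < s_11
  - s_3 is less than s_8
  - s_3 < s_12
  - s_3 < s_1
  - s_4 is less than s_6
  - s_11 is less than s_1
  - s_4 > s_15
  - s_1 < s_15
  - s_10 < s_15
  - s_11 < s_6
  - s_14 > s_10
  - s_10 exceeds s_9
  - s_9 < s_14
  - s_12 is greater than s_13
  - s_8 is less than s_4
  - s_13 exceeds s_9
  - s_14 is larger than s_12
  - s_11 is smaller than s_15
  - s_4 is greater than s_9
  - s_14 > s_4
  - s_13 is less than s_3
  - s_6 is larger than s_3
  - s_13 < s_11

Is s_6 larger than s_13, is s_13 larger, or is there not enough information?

Link the given pairs in sequence: s_13 < s_3; s_3 < s_8; s_8 < s_11; s_11 < s_1; s_1 < s_15; s_15 < s_4; s_4 < s_14; s_14 < s_6.
Together: s_13 < s_3 < s_8 < s_11 < s_1 < s_15 < s_4 < s_14 < s_6.
So s_6 is larger.

s_6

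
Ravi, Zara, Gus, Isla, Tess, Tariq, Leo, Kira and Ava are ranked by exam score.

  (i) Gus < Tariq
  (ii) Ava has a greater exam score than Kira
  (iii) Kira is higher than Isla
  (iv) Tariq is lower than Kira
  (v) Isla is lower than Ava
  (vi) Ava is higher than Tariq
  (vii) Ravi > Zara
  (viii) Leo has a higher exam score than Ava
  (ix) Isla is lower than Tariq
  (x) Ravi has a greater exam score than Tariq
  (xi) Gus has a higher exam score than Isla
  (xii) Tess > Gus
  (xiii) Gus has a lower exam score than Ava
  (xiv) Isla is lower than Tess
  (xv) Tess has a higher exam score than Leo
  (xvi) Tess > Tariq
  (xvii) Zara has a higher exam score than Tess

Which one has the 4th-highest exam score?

Leo

Chaining the given pairs: Isla < Gus < Tariq < Kira < Ava < Leo < Tess < Zara < Ravi.
The 4th largest is Leo.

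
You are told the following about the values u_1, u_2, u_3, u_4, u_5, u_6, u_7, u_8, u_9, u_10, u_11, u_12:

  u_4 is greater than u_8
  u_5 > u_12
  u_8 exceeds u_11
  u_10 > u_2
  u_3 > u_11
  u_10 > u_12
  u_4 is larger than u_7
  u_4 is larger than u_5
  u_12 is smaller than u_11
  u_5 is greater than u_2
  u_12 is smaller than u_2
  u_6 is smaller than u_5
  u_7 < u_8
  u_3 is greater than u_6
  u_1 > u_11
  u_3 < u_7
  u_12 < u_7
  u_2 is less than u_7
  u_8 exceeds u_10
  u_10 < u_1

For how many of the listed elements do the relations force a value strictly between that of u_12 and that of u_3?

1

Chaining upward from u_12 reaches: u_2, u_10, u_11, u_1, u_7, u_5, u_8, u_4.
Chaining downward from u_3 reaches: u_6, u_11.
Strictly between u_12 and u_3 are those in both lists: u_11 — 1 element.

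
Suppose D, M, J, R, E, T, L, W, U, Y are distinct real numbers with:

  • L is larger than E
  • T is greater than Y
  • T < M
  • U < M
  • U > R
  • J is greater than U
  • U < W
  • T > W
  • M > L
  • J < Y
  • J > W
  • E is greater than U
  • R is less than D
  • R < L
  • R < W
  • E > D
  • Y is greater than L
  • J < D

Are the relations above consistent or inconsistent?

The single ordering R < U < W < J < D < E < L < Y < T < M satisfies every listed relation, so no contradiction arises.

consistent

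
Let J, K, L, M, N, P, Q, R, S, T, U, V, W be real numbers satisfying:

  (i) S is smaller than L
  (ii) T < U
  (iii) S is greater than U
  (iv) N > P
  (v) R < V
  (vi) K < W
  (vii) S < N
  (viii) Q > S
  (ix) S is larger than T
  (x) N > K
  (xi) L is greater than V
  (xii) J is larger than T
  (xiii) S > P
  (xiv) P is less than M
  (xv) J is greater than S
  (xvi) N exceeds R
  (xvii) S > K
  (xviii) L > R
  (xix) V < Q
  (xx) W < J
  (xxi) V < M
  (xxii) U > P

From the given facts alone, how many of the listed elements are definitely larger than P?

From P the given relations immediately reach U, M, S, N.
From those, L, J, Q — 7 in total.
No other element is forced above P by the given relations, so the count is 7.

7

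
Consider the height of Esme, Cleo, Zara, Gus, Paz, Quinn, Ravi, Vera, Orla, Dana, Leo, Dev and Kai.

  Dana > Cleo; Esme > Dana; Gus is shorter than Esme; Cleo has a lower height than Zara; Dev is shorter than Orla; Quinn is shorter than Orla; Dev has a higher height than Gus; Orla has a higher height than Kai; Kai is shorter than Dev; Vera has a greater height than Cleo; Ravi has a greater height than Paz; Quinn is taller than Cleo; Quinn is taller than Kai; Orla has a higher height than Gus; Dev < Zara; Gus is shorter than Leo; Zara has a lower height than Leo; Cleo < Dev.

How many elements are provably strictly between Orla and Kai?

2

Chaining upward from Kai reaches: Dev, Quinn, Zara, Leo.
Chaining downward from Orla reaches: Cleo, Gus, Dev, Quinn.
Strictly between Kai and Orla are those in both lists: Dev, Quinn — 2 elements.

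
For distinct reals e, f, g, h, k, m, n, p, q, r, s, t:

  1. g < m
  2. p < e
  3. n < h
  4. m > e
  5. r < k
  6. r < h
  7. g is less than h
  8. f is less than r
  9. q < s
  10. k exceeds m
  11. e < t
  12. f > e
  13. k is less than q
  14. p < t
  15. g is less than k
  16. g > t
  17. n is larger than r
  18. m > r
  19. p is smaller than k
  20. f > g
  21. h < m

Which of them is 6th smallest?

r

Piecing the relations together gives one ordering: p < e < t < g < f < r < n < h < m < k < q < s.
The 6th smallest is r.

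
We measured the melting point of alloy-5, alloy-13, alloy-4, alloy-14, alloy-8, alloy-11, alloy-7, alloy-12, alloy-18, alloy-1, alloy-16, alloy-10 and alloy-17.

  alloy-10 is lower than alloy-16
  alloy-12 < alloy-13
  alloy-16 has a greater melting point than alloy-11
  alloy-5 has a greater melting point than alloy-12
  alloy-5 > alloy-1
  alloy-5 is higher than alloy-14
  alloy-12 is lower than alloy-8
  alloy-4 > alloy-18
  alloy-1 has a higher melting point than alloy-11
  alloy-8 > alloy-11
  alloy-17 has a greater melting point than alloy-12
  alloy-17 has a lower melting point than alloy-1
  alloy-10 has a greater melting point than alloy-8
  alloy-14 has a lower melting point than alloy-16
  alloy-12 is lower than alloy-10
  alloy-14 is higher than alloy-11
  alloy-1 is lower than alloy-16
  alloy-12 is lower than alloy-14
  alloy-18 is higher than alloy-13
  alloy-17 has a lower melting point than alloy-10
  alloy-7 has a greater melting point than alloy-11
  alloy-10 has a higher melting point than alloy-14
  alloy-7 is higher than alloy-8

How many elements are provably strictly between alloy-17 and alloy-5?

Chaining upward from alloy-17 reaches: alloy-10, alloy-1, alloy-16.
Chaining downward from alloy-5 reaches: alloy-11, alloy-12, alloy-14, alloy-1.
Strictly between alloy-17 and alloy-5 are those in both lists: alloy-1 — 1 element.

1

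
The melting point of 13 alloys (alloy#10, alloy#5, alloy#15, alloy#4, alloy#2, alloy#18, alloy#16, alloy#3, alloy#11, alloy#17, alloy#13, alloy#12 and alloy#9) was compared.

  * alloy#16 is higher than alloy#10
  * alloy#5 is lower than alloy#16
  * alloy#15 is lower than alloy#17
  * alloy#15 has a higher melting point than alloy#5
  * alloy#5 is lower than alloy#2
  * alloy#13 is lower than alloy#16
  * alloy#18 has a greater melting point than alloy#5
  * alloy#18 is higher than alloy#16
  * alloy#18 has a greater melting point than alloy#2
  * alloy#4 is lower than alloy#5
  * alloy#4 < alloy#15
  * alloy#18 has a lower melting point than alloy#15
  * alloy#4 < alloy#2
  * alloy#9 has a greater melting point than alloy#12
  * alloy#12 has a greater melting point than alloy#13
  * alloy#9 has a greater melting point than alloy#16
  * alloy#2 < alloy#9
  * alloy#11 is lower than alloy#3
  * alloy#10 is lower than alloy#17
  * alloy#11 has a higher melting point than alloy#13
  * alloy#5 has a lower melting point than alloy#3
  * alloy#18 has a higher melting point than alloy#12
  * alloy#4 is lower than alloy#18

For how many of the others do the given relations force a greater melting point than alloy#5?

7

The elements the relations force above alloy#5 are alloy#16, alloy#2, alloy#18, alloy#3, alloy#15, alloy#9, alloy#17 — no chain reaches any other.
That is 7.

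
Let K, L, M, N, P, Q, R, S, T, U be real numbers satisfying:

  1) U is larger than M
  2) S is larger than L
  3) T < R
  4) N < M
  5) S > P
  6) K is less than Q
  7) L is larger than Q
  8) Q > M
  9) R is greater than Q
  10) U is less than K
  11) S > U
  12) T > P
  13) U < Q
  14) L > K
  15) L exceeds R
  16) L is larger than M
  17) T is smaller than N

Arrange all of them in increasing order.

P < T < N < M < U < K < Q < R < L < S

Each adjacent pair is fixed by a given relation: P < T; T < N; N < M; M < U; U < K; K < Q; Q < R; R < L; L < S. Chaining them end to end gives the full order.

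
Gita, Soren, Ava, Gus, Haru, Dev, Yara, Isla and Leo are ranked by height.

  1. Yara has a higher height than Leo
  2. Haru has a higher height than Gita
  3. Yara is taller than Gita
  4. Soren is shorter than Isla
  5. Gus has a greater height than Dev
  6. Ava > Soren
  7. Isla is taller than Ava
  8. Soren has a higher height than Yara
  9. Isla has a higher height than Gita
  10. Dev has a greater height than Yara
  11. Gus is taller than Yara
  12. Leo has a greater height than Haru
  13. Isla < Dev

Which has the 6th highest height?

Piecing the relations together gives one ordering: Gita < Haru < Leo < Yara < Soren < Ava < Isla < Dev < Gus.
Counting 6 from the largest end gives Yara.

Yara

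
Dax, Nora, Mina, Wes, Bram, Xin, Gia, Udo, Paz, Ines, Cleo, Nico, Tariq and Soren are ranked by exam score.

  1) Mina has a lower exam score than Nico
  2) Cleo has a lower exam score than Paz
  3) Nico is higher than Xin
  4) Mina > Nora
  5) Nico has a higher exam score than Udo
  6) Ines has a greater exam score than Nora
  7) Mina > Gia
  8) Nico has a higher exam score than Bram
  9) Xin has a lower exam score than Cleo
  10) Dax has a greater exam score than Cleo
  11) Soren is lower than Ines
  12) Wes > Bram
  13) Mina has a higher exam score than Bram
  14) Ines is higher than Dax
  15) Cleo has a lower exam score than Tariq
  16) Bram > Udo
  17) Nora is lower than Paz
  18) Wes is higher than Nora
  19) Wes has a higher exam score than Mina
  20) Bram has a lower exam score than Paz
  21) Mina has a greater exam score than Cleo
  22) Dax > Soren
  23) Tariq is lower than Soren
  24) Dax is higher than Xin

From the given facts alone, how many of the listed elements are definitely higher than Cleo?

From Cleo the given relations immediately reach Tariq, Mina, Paz, Dax.
From those, Soren, Nico, Wes, Ines — 8 in total.
Nothing else is reachable above Cleo; 8 in all.

8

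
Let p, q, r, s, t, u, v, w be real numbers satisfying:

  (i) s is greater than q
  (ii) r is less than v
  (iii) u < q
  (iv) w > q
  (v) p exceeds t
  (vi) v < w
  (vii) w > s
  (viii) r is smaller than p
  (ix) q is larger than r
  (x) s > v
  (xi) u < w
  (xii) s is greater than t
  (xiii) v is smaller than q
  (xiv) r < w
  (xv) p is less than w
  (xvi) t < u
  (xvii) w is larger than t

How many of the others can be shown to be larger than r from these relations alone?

5

Directly above r: v, p, q, w.
One step further: s (5 so far).
No other element is forced above r by the given relations, so the count is 5.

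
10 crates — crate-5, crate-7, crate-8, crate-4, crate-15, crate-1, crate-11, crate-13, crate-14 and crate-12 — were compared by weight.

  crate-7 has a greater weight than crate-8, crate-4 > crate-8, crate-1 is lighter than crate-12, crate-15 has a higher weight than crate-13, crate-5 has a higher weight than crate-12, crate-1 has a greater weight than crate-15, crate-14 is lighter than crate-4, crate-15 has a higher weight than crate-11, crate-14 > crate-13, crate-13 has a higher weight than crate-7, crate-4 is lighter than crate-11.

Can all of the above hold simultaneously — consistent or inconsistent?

consistent

The single ordering crate-8 < crate-7 < crate-13 < crate-14 < crate-4 < crate-11 < crate-15 < crate-1 < crate-12 < crate-5 satisfies every listed relation, so no contradiction arises.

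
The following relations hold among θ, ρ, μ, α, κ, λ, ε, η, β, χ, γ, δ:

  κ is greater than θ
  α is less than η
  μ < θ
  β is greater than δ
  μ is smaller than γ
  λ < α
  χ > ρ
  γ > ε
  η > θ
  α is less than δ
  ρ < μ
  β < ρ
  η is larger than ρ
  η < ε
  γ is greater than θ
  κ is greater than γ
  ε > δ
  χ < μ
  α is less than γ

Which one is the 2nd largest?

The consecutive relations fix a unique order: λ < α < δ < β < ρ < χ < μ < θ < η < ε < γ < κ.
Counting 2 from the largest end gives γ.

γ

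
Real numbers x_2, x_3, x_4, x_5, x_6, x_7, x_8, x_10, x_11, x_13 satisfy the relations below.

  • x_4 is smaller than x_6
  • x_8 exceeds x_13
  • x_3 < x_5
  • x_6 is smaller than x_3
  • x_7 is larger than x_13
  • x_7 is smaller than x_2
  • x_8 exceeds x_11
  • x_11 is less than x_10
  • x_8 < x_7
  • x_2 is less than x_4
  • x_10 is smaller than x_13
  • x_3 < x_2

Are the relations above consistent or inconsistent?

inconsistent

We have x_3 < x_2 stated directly, yet also x_2 < x_4 < x_6 < x_3 by chaining the others — so x_2 < x_3. Contradiction.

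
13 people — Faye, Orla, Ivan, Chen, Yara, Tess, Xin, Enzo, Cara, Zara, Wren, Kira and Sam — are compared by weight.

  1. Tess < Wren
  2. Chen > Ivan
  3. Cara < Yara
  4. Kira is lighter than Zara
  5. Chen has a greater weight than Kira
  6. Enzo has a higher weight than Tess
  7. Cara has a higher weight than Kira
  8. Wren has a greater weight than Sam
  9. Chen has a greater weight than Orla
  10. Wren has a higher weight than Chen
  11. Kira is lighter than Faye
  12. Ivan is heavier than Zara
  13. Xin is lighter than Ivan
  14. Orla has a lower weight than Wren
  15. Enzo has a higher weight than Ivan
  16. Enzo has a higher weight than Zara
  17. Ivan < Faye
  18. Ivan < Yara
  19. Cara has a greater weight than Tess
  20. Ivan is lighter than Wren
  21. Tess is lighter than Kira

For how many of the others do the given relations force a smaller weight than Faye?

Directly below Faye: Kira, Ivan.
One step further: Tess, Zara, Xin (5 so far).
No other element is forced below Faye by the given relations, so the count is 5.

5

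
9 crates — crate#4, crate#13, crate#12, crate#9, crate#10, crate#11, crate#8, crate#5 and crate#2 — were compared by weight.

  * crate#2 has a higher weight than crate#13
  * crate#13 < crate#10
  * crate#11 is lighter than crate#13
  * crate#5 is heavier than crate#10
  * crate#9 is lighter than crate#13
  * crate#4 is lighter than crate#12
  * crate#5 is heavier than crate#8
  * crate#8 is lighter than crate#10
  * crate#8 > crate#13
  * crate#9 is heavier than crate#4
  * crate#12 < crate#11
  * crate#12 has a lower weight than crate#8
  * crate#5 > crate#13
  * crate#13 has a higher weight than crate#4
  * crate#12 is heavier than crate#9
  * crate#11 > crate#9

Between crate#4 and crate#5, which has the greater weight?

Following the relations from crate#4: crate#4 < crate#9 < crate#12 < crate#11 < crate#13 < crate#8 < crate#10 < crate#5.
So crate#4 < crate#5; crate#5 is the heavier of the two.

crate#5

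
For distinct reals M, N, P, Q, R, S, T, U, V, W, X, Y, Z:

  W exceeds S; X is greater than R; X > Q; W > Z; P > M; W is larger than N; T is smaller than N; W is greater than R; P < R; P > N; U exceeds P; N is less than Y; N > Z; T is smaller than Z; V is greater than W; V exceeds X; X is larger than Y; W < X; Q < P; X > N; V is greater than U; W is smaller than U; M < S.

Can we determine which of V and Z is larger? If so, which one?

V

Z < N and N < P give Z < P.
With P < R: Z < N < P < R.
Then R < W extends the chain to W.
With W < U: Z < N < P < R < W < U.
Then U < V extends the chain to V.
So V is larger.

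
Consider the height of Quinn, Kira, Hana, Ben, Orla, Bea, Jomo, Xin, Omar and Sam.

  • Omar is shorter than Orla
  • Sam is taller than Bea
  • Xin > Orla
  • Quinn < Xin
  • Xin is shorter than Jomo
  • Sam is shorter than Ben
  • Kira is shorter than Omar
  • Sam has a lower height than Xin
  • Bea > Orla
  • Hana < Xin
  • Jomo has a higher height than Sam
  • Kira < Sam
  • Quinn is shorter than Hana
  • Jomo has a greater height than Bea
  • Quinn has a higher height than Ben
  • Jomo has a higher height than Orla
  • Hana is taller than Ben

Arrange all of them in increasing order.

Kira < Omar < Orla < Bea < Sam < Ben < Quinn < Hana < Xin < Jomo

Each adjacent pair is fixed by a given relation: Kira < Omar; Omar < Orla; Orla < Bea; Bea < Sam; Sam < Ben; Ben < Quinn; Quinn < Hana; Hana < Xin; Xin < Jomo. Chaining them end to end gives the full order.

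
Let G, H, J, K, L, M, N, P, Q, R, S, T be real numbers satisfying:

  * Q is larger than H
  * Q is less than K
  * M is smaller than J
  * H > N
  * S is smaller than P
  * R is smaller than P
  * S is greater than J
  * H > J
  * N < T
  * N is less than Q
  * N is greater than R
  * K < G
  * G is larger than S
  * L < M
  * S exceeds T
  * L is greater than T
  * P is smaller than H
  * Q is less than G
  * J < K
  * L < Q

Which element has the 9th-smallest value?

The consecutive relations fix a unique order: R < N < T < L < M < J < S < P < H < Q < K < G.
Counting 9 from the smallest end gives H.

H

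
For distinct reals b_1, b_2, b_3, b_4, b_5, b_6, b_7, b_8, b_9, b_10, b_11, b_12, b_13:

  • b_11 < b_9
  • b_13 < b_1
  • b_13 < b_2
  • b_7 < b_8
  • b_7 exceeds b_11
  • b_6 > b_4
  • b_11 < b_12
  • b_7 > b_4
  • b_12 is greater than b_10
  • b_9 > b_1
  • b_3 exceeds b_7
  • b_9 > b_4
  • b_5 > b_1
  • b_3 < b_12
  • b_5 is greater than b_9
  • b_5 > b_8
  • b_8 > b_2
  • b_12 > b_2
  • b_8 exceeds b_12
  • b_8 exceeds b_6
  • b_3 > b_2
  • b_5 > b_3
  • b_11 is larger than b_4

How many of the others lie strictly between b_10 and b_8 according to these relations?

1

Chaining upward from b_10 reaches: b_12, b_5.
Chaining downward from b_8 reaches: b_13, b_4, b_11, b_2, b_6, b_7, b_3, b_12.
Strictly between b_10 and b_8 are those in both lists: b_12 — 1 element.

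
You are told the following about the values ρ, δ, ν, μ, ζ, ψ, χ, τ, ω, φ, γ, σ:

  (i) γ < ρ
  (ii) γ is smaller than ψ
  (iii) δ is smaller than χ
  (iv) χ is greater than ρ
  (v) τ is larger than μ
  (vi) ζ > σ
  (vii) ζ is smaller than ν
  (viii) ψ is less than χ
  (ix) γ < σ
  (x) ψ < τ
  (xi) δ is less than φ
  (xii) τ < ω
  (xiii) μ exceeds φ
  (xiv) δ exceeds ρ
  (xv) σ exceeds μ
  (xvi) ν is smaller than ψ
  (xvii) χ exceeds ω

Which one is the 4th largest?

ψ

The consecutive relations fix a unique order: γ < ρ < δ < φ < μ < σ < ζ < ν < ψ < τ < ω < χ.
Counting 4 from the largest end gives ψ.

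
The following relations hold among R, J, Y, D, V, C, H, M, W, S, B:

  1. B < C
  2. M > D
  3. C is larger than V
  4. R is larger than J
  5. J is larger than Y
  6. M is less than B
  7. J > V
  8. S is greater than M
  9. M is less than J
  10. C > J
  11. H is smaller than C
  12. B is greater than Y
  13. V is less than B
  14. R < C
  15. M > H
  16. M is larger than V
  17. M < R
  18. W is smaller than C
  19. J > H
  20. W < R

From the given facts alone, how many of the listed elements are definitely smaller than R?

Directly below R: M, J, W.
One step further: D, H, V, Y (7 so far).
Nothing else is reachable below R; 7 in all.

7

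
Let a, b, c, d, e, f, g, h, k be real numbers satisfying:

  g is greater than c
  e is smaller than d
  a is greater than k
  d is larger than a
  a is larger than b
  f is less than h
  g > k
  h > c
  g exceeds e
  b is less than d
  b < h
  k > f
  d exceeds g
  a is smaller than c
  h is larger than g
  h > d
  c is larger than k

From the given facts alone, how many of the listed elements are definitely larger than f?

From f the given relations immediately reach k, h.
From those, a, c, g — 5 in total.
From those, d — 6 in total.
No other element is forced above f by the given relations, so the count is 6.

6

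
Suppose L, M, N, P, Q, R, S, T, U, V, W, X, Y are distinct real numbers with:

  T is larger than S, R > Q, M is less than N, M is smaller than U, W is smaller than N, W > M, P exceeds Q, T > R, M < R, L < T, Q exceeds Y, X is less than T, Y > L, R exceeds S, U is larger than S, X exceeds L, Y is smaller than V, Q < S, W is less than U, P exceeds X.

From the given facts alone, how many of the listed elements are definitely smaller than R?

From R the given relations immediately reach Q, M, S.
From those, Y — 4 in total.
From those, L — 5 in total.
No other element is forced below R by the given relations, so the count is 5.

5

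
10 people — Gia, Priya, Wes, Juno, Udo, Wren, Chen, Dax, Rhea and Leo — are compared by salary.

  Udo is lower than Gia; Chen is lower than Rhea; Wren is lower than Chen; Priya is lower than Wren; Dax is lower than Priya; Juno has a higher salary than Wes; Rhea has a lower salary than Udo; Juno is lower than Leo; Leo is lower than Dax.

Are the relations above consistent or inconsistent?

Every relation is compatible with Wes < Juno < Leo < Dax < Priya < Wren < Chen < Rhea < Udo < Gia; the set is consistent.

consistent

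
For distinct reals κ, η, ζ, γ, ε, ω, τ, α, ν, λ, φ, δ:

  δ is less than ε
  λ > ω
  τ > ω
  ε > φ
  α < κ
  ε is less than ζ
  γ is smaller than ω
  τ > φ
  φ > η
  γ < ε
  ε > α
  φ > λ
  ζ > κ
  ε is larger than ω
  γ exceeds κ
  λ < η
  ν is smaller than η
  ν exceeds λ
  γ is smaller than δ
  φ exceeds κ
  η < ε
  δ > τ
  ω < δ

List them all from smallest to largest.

Each adjacent pair is fixed by a given relation: α < κ; κ < γ; γ < ω; ω < λ; λ < ν; ν < η; η < φ; φ < τ; τ < δ; δ < ε; ε < ζ. Chaining them end to end gives the full order.

α < κ < γ < ω < λ < ν < η < φ < τ < δ < ε < ζ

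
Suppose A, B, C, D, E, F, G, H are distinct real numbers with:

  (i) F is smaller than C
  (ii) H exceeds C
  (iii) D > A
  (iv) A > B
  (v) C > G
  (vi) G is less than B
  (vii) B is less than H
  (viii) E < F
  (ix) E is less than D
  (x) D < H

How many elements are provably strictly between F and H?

The relations place F below H. An element lies strictly between them when it is forced above F and also forced below H.
Above F: {C}. Below H: {G, E, B, C, A, D}.
Intersection: {C} — 1.

1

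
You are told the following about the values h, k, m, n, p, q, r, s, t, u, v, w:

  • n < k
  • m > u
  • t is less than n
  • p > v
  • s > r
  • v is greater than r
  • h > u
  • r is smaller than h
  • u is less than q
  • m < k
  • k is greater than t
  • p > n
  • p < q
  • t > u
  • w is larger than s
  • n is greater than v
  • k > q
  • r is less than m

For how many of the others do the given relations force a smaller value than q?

6

The elements the relations force below q are u, r, v, t, n, p — no chain reaches any other.
That is 6.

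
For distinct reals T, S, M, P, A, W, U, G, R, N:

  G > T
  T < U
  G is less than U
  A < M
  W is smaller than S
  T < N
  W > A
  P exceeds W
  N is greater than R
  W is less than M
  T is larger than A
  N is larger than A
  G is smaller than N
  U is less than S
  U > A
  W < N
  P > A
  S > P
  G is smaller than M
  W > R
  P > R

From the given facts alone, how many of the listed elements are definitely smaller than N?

5

From N the given relations immediately reach R, A, T, W, G.
No other element is forced below N by the given relations, so the count is 5.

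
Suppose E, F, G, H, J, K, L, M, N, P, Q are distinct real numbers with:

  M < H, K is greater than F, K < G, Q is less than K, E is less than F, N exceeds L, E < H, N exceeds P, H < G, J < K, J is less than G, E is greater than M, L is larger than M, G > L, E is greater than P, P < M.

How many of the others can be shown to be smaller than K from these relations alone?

Directly below K: J, Q, F.
One step further: E (4 so far).
One step further: P, M (6 so far).
Nothing else is reachable below K; 6 in all.

6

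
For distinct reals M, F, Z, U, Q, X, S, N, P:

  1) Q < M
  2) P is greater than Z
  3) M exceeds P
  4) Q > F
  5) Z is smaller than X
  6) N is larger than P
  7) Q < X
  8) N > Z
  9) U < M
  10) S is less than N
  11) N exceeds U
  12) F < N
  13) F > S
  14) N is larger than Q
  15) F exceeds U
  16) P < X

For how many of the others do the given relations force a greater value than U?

Directly above U: F, N, M.
One step further: Q (4 so far).
One step further: X (5 so far).
No other element is forced above U by the given relations, so the count is 5.

5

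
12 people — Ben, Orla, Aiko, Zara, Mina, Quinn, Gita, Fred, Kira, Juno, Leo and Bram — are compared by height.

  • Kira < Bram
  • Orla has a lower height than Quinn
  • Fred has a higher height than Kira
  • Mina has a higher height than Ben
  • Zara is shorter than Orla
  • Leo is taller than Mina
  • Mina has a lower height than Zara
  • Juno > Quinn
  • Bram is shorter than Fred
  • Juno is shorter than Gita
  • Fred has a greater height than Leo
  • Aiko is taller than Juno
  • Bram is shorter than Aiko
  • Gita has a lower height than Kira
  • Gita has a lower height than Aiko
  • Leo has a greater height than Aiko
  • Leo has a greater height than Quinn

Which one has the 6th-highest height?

Gita

Chaining the given pairs: Ben < Mina < Zara < Orla < Quinn < Juno < Gita < Kira < Bram < Aiko < Leo < Fred.
Counting 6 from the largest end gives Gita.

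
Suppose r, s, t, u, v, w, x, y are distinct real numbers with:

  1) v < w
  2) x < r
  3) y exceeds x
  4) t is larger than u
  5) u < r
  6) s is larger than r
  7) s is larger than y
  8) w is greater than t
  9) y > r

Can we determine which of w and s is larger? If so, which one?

undetermined

Following every chain through w: below w we get u, v, t.
s is not reached, and no chain runs the other way from s to w.
So the given relations leave the order of w and s undetermined.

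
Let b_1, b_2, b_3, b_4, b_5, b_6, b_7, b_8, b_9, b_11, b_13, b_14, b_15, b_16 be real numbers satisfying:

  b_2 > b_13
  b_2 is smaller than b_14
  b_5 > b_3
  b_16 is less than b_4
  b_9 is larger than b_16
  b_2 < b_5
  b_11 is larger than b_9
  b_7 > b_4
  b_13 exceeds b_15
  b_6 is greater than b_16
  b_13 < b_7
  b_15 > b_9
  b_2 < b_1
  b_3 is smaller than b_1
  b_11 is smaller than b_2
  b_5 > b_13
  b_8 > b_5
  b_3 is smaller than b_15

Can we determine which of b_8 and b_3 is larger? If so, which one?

b_8

Chaining the given relations: b_3 < b_15 < b_13 < b_2 < b_5 < b_8.
So b_8 is larger.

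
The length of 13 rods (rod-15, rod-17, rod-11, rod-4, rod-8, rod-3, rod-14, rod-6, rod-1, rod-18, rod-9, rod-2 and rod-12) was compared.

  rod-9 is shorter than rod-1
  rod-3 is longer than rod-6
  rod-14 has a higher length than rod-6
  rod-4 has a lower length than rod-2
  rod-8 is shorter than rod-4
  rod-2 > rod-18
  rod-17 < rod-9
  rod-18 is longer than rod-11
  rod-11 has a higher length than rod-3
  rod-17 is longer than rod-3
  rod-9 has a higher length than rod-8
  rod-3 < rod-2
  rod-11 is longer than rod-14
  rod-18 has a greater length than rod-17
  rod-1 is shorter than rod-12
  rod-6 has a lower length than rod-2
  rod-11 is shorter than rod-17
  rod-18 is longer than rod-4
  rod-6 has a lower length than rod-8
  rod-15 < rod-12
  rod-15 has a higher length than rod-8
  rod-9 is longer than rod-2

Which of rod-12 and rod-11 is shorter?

rod-11 < rod-17 < rod-18 < rod-2 < rod-9 < rod-1 < rod-12, by transitivity through rod-17, rod-18, rod-2, rod-9, rod-1.
So rod-11 < rod-12; rod-11 is the shorter of the two.

rod-11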